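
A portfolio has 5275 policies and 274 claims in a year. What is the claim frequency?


frequency = claims / policies
= 274 / 5275
= 0.0519


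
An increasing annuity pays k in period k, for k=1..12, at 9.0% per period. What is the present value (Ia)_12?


(Ia)_n = sum_{k=1}^{n} k * v^k, v = 1/(1+i)
v = 0.917431
Sum computed term by term:
(Ia)_12 = 39.3197


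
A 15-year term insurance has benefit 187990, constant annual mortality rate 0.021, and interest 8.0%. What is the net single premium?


NSP = benefit * sum_{k=0}^{n-1} k_p_x * q * v^(k+1)
With constant q=0.021, v=0.925926
Sum = 0.160247
NSP = 187990 * 0.160247
= 30124.7867


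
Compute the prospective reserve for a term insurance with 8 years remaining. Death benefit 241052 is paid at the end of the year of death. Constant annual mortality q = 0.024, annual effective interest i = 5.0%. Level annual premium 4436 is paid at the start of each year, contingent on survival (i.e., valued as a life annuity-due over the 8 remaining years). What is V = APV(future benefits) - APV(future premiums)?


v = 1/(1+i) = 0.952381
APV(future benefits) per unit = sum_{k=0}^{7} k_p_x * q * v^(k+1) = 0.14358
APV(future benefits) = 241052 * 0.14358 = 34610.3463
Life annuity-due factor ä_{x:8} = sum_{k=0}^{7} k_p_x * v^k = 6.281643
APV(future premiums) = 4436 * 6.281643 = 27865.3691
V = 34610.3463 - 27865.3691
= 6744.9772


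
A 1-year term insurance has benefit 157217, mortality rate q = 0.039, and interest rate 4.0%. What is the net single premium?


NSP = benefit * q * v
v = 1/(1+i) = 0.961538
NSP = 157217 * 0.039 * 0.961538
= 5895.6375


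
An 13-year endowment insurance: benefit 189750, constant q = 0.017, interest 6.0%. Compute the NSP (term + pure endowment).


Term component = 26176.2259
Pure endowment = 13_p_x * v^13 * benefit = 0.800195 * 0.468839 * 189750 = 71187.0946
NSP = 97363.3204


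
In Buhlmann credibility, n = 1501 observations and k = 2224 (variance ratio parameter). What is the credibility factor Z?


Z = n / (n + k)
= 1501 / (1501 + 2224)
= 1501 / 3725
= 0.403


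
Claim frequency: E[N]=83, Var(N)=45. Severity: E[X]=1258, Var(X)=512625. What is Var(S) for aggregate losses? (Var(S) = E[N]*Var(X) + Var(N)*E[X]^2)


Var(S) = E[N]*Var(X) + Var(N)*E[X]^2
= 83*512625 + 45*1258^2
= 42547875 + 71215380
= 1.1376e+08


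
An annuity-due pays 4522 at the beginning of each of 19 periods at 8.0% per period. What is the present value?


PV_due = PMT * (1-(1+i)^(-n))/i * (1+i)
PV_immediate = 43427.4756
PV_due = 43427.4756 * 1.08
= 46901.6736


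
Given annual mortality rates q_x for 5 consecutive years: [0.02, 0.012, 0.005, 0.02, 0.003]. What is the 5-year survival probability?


p_k = 1 - q_k for each year
Survival = product of (1 - q_k)
= 0.98 * 0.988 * 0.995 * 0.98 * 0.997
= 0.9413


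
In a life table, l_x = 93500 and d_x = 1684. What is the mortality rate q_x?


q_x = d_x / l_x
= 1684 / 93500
= 0.018


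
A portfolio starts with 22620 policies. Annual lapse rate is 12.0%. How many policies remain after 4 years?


remaining = initial * (1 - lapse)^years
= 22620 * (1 - 0.12)^4
= 22620 * 0.599695
= 13565.109


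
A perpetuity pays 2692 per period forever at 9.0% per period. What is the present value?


PV = PMT / i
= 2692 / 0.09
= 29911.1111


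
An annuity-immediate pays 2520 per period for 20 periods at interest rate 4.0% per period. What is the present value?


PV = PMT * (1 - (1+i)^(-n)) / i
= 2520 * (1 - (1+0.04)^(-20)) / 0.04
= 2520 * (1 - 0.456387) / 0.04
= 2520 * 13.590326
= 34247.6224


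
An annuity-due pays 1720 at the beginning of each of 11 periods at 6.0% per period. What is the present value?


PV_due = PMT * (1-(1+i)^(-n))/i * (1+i)
PV_immediate = 13565.4243
PV_due = 13565.4243 * 1.06
= 14379.3497


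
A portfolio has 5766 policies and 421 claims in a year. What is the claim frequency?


frequency = claims / policies
= 421 / 5766
= 0.073


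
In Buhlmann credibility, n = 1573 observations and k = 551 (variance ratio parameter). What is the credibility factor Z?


Z = n / (n + k)
= 1573 / (1573 + 551)
= 1573 / 2124
= 0.7406


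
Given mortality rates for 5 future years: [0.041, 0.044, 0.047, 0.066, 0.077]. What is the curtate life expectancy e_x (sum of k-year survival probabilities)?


e_x = sum_{k=1}^{n} k_p_x
k_p_x values:
  1_p_x = 0.959
  2_p_x = 0.916804
  3_p_x = 0.873714
  4_p_x = 0.816049
  5_p_x = 0.753213
e_x = 4.3188


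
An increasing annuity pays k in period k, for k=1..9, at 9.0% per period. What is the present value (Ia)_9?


(Ia)_n = sum_{k=1}^{n} k * v^k, v = 1/(1+i)
v = 0.917431
Sum computed term by term:
(Ia)_9 = 26.5663


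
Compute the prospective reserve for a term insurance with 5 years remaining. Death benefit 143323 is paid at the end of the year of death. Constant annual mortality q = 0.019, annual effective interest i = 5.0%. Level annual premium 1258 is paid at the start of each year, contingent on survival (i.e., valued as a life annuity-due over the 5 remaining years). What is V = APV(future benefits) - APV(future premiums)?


v = 1/(1+i) = 0.952381
APV(future benefits) per unit = sum_{k=0}^{4} k_p_x * q * v^(k+1) = 0.079341
APV(future benefits) = 143323 * 0.079341 = 11371.4066
Life annuity-due factor ä_{x:5} = sum_{k=0}^{4} k_p_x * v^k = 4.384641
APV(future premiums) = 1258 * 4.384641 = 5515.8778
V = 11371.4066 - 5515.8778
= 5855.5288


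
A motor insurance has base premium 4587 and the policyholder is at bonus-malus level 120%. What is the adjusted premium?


adjusted = base * BM_level / 100
= 4587 * 120 / 100
= 4587 * 1.2
= 5504.4


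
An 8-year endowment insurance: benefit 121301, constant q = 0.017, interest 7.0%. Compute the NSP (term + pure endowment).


Term component = 11675.6421
Pure endowment = 8_p_x * v^8 * benefit = 0.871823 * 0.582009 * 121301 = 61549.1844
NSP = 73224.8265


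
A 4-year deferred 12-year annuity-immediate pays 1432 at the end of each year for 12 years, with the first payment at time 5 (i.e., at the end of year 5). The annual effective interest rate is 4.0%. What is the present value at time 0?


PV at time 4 of the 12-year annuity-immediate:
a_n = 1432 * (1-(1+0.04)^(-12))/0.04 = 13439.4256
Discount back 4 years to time 0:
PV = 13439.4256 * (1+0.04)^(-4)
= 13439.4256 * 0.854804
= 11488.0773


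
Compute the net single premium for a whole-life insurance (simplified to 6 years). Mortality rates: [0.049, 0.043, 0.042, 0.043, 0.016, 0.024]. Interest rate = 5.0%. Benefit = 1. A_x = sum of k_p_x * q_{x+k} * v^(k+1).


v = 0.952381
Year 0: k_p_x=1.0, q=0.049, term=0.046667
Year 1: k_p_x=0.951, q=0.043, term=0.037091
Year 2: k_p_x=0.910107, q=0.042, term=0.03302
Year 3: k_p_x=0.871883, q=0.043, term=0.030844
Year 4: k_p_x=0.834392, q=0.016, term=0.01046
Year 5: k_p_x=0.821041, q=0.024, term=0.014704
A_x = 0.1728


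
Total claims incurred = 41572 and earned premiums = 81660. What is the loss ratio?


Loss ratio = claims / premiums
= 41572 / 81660
= 0.5091


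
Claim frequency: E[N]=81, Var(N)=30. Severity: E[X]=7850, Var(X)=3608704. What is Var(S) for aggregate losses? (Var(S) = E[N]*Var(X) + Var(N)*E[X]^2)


Var(S) = E[N]*Var(X) + Var(N)*E[X]^2
= 81*3608704 + 30*7850^2
= 292305024 + 1848675000
= 2.1410e+09


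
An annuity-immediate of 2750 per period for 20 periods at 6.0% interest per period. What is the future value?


FV = PMT * ((1+i)^n - 1) / i
= 2750 * ((1.06)^20 - 1) / 0.06
= 2750 * (3.207135 - 1) / 0.06
= 101160.3758


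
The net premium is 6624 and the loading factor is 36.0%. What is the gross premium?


Gross = net * (1 + loading)
= 6624 * (1 + 0.36)
= 6624 * 1.36
= 9008.64


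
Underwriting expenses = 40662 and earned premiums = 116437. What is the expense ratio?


Expense ratio = expenses / premiums
= 40662 / 116437
= 0.3492


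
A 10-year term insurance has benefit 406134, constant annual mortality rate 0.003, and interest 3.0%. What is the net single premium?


NSP = benefit * sum_{k=0}^{n-1} k_p_x * q * v^(k+1)
With constant q=0.003, v=0.970874
Sum = 0.025266
NSP = 406134 * 0.025266
= 10261.5272


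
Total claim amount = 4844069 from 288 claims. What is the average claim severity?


severity = total / number
= 4844069 / 288
= 16819.684


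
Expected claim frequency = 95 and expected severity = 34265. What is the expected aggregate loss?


E[S] = E[N] * E[X]
= 95 * 34265
= 3.2552e+06


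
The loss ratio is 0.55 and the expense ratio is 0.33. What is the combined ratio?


Combined ratio = loss ratio + expense ratio
= 0.55 + 0.33
= 0.88


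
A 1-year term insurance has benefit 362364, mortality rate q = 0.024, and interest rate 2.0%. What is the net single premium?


NSP = benefit * q * v
v = 1/(1+i) = 0.980392
NSP = 362364 * 0.024 * 0.980392
= 8526.2118


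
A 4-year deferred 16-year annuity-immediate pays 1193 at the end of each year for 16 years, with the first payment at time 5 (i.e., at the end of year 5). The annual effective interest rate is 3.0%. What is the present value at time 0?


PV at time 4 of the 16-year annuity-immediate:
a_n = 1193 * (1-(1+0.03)^(-16))/0.03 = 14985.3947
Discount back 4 years to time 0:
PV = 14985.3947 * (1+0.03)^(-4)
= 14985.3947 * 0.888487
= 13314.3291


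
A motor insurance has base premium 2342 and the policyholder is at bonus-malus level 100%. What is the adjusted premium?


adjusted = base * BM_level / 100
= 2342 * 100 / 100
= 2342 * 1.0
= 2342.0


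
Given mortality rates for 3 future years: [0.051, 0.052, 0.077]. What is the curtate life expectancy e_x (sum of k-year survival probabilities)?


e_x = sum_{k=1}^{n} k_p_x
k_p_x values:
  1_p_x = 0.949
  2_p_x = 0.899652
  3_p_x = 0.830379
e_x = 2.679


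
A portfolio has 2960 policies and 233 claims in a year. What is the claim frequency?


frequency = claims / policies
= 233 / 2960
= 0.0787


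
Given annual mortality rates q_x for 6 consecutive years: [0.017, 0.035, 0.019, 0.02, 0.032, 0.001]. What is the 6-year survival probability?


p_k = 1 - q_k for each year
Survival = product of (1 - q_k)
= 0.983 * 0.965 * 0.981 * 0.98 * 0.968 * 0.999
= 0.8819


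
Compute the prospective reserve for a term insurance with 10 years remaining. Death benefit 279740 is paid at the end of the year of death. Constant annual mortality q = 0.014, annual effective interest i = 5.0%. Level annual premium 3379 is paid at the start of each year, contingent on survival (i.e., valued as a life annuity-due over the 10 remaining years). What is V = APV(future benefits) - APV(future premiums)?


v = 1/(1+i) = 0.952381
APV(future benefits) per unit = sum_{k=0}^{9} k_p_x * q * v^(k+1) = 0.102116
APV(future benefits) = 279740 * 0.102116 = 28566.0012
Life annuity-due factor ä_{x:10} = sum_{k=0}^{9} k_p_x * v^k = 7.658719
APV(future premiums) = 3379 * 7.658719 = 25878.8119
V = 28566.0012 - 25878.8119
= 2687.1893


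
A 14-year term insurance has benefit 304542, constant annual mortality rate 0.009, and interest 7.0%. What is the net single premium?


NSP = benefit * sum_{k=0}^{n-1} k_p_x * q * v^(k+1)
With constant q=0.009, v=0.934579
Sum = 0.074995
NSP = 304542 * 0.074995
= 22839.1305


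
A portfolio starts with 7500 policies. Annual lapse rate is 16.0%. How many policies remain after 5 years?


remaining = initial * (1 - lapse)^years
= 7500 * (1 - 0.16)^5
= 7500 * 0.418212
= 3136.5896


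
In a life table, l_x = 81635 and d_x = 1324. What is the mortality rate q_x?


q_x = d_x / l_x
= 1324 / 81635
= 0.0162


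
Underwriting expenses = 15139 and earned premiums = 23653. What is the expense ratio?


Expense ratio = expenses / premiums
= 15139 / 23653
= 0.64


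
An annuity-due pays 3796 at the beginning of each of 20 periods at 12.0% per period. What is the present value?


PV_due = PMT * (1-(1+i)^(-n))/i * (1+i)
PV_immediate = 28354.008
PV_due = 28354.008 * 1.12
= 31756.489


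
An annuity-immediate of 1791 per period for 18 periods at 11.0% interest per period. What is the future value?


FV = PMT * ((1+i)^n - 1) / i
= 1791 * ((1.11)^18 - 1) / 0.11
= 1791 * (6.543553 - 1) / 0.11
= 90259.1205


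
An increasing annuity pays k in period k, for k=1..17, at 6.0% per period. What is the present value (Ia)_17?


(Ia)_n = sum_{k=1}^{n} k * v^k, v = 1/(1+i)
v = 0.943396
Sum computed term by term:
(Ia)_17 = 79.8783


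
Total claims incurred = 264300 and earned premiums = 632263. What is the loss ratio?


Loss ratio = claims / premiums
= 264300 / 632263
= 0.418


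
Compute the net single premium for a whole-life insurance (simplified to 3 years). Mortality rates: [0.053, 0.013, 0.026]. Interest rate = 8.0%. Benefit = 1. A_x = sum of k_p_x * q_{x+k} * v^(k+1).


v = 0.925926
Year 0: k_p_x=1.0, q=0.053, term=0.049074
Year 1: k_p_x=0.947, q=0.013, term=0.010555
Year 2: k_p_x=0.934689, q=0.026, term=0.019292
A_x = 0.0789


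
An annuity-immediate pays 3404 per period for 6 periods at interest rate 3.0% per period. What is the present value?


PV = PMT * (1 - (1+i)^(-n)) / i
= 3404 * (1 - (1+0.03)^(-6)) / 0.03
= 3404 * (1 - 0.837484) / 0.03
= 3404 * 5.417191
= 18440.1197


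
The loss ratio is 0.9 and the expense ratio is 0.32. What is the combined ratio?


Combined ratio = loss ratio + expense ratio
= 0.9 + 0.32
= 1.22


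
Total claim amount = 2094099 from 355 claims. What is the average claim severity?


severity = total / number
= 2094099 / 355
= 5898.8704


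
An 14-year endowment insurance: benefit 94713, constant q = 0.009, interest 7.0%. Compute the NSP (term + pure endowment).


Term component = 7103.0024
Pure endowment = 14_p_x * v^14 * benefit = 0.881112 * 0.387817 * 94713 = 32364.423
NSP = 39467.4254


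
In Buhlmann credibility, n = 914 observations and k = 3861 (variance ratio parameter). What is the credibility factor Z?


Z = n / (n + k)
= 914 / (914 + 3861)
= 914 / 4775
= 0.1914


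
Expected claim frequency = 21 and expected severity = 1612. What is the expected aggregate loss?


E[S] = E[N] * E[X]
= 21 * 1612
= 33852


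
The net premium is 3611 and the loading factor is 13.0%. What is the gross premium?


Gross = net * (1 + loading)
= 3611 * (1 + 0.13)
= 3611 * 1.13
= 4080.43


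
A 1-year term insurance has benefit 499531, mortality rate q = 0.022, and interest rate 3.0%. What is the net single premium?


NSP = benefit * q * v
v = 1/(1+i) = 0.970874
NSP = 499531 * 0.022 * 0.970874
= 10669.5942


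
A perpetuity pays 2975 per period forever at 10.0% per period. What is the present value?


PV = PMT / i
= 2975 / 0.1
= 29750.0


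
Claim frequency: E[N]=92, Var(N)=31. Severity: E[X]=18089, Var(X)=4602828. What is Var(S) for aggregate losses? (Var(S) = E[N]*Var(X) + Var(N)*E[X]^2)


Var(S) = E[N]*Var(X) + Var(N)*E[X]^2
= 92*4602828 + 31*18089^2
= 423460176 + 10143569551
= 1.0567e+10


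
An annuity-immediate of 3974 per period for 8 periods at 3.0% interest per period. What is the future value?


FV = PMT * ((1+i)^n - 1) / i
= 3974 * ((1.03)^8 - 1) / 0.03
= 3974 * (1.26677 - 1) / 0.03
= 35338.1434


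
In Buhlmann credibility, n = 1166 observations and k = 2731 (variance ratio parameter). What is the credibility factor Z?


Z = n / (n + k)
= 1166 / (1166 + 2731)
= 1166 / 3897
= 0.2992


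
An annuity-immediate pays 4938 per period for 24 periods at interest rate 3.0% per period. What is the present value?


PV = PMT * (1 - (1+i)^(-n)) / i
= 4938 * (1 - (1+0.03)^(-24)) / 0.03
= 4938 * (1 - 0.491934) / 0.03
= 4938 * 16.935542
= 83627.707


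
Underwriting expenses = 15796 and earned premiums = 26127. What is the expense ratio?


Expense ratio = expenses / premiums
= 15796 / 26127
= 0.6046


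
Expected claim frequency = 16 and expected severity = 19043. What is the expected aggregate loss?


E[S] = E[N] * E[X]
= 16 * 19043
= 304688


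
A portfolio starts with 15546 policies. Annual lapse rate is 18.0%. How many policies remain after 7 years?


remaining = initial * (1 - lapse)^years
= 15546 * (1 - 0.18)^7
= 15546 * 0.249285
= 3875.3919


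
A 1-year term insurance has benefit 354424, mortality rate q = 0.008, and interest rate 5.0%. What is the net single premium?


NSP = benefit * q * v
v = 1/(1+i) = 0.952381
NSP = 354424 * 0.008 * 0.952381
= 2700.3733


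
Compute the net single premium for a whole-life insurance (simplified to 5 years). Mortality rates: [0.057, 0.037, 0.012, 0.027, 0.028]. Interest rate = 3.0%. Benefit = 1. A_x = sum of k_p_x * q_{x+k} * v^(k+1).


v = 0.970874
Year 0: k_p_x=1.0, q=0.057, term=0.05534
Year 1: k_p_x=0.943, q=0.037, term=0.032888
Year 2: k_p_x=0.908109, q=0.012, term=0.009973
Year 3: k_p_x=0.897212, q=0.027, term=0.021523
Year 4: k_p_x=0.872987, q=0.028, term=0.021085
A_x = 0.1408


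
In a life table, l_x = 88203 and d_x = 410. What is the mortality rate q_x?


q_x = d_x / l_x
= 410 / 88203
= 0.0046


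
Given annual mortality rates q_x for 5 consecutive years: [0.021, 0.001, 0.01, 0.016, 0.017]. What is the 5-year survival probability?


p_k = 1 - q_k for each year
Survival = product of (1 - q_k)
= 0.979 * 0.999 * 0.99 * 0.984 * 0.983
= 0.9366


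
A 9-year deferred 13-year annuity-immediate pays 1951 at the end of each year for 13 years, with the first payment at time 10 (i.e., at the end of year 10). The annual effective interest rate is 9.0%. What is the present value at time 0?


PV at time 9 of the 13-year annuity-immediate:
a_n = 1951 * (1-(1+0.09)^(-13))/0.09 = 14606.9496
Discount back 9 years to time 0:
PV = 14606.9496 * (1+0.09)^(-9)
= 14606.9496 * 0.460428
= 6725.4453


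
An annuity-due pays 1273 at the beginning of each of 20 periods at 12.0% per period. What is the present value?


PV_due = PMT * (1-(1+i)^(-n))/i * (1+i)
PV_immediate = 9508.6017
PV_due = 9508.6017 * 1.12
= 10649.6339


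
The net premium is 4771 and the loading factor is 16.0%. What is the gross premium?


Gross = net * (1 + loading)
= 4771 * (1 + 0.16)
= 4771 * 1.16
= 5534.36


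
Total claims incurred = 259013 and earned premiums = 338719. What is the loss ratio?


Loss ratio = claims / premiums
= 259013 / 338719
= 0.7647


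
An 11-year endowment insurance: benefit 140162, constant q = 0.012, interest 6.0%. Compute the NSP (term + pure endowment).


Term component = 12584.7471
Pure endowment = 11_p_x * v^11 * benefit = 0.875642 * 0.526788 * 140162 = 64653.5176
NSP = 77238.2647


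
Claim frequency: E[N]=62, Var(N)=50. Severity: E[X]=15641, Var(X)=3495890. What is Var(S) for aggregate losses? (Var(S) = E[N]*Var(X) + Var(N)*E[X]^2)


Var(S) = E[N]*Var(X) + Var(N)*E[X]^2
= 62*3495890 + 50*15641^2
= 216745180 + 12232044050
= 1.2449e+10


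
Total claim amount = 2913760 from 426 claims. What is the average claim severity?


severity = total / number
= 2913760 / 426
= 6839.8122


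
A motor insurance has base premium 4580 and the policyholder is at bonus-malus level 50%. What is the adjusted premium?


adjusted = base * BM_level / 100
= 4580 * 50 / 100
= 4580 * 0.5
= 2290.0


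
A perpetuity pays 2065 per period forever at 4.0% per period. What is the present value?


PV = PMT / i
= 2065 / 0.04
= 51625.0


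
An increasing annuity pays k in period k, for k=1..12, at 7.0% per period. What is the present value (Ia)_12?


(Ia)_n = sum_{k=1}^{n} k * v^k, v = 1/(1+i)
v = 0.934579
Sum computed term by term:
(Ia)_12 = 45.2933


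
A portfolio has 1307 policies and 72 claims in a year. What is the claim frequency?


frequency = claims / policies
= 72 / 1307
= 0.0551


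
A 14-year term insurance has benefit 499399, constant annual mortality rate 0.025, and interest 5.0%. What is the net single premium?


NSP = benefit * sum_{k=0}^{n-1} k_p_x * q * v^(k+1)
With constant q=0.025, v=0.952381
Sum = 0.215222
NSP = 499399 * 0.215222
= 107481.4335


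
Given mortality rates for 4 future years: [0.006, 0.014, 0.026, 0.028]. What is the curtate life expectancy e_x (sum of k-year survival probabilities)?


e_x = sum_{k=1}^{n} k_p_x
k_p_x values:
  1_p_x = 0.994
  2_p_x = 0.980084
  3_p_x = 0.954602
  4_p_x = 0.927873
e_x = 3.8566


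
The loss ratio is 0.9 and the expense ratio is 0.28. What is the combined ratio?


Combined ratio = loss ratio + expense ratio
= 0.9 + 0.28
= 1.18


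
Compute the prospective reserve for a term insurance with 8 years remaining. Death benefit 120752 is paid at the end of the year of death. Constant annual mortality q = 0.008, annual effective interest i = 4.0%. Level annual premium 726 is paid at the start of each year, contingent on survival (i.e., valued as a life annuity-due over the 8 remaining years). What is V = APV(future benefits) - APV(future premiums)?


v = 1/(1+i) = 0.961538
APV(future benefits) per unit = sum_{k=0}^{7} k_p_x * q * v^(k+1) = 0.052464
APV(future benefits) = 120752 * 0.052464 = 6335.1594
Life annuity-due factor ä_{x:8} = sum_{k=0}^{7} k_p_x * v^k = 6.820348
APV(future premiums) = 726 * 6.820348 = 4951.573
V = 6335.1594 - 4951.573
= 1383.5864


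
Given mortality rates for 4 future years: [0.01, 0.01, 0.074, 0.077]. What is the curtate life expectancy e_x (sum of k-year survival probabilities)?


e_x = sum_{k=1}^{n} k_p_x
k_p_x values:
  1_p_x = 0.99
  2_p_x = 0.9801
  3_p_x = 0.907573
  4_p_x = 0.83769
e_x = 3.7154


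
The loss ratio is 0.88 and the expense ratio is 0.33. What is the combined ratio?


Combined ratio = loss ratio + expense ratio
= 0.88 + 0.33
= 1.21


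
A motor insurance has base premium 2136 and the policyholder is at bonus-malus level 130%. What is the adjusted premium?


adjusted = base * BM_level / 100
= 2136 * 130 / 100
= 2136 * 1.3
= 2776.8


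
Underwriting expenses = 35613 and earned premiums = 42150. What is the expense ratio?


Expense ratio = expenses / premiums
= 35613 / 42150
= 0.8449


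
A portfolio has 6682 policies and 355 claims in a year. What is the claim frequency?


frequency = claims / policies
= 355 / 6682
= 0.0531


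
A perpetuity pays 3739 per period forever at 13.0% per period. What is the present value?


PV = PMT / i
= 3739 / 0.13
= 28761.5385


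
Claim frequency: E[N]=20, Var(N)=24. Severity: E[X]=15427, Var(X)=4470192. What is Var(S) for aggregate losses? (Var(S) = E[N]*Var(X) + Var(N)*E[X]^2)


Var(S) = E[N]*Var(X) + Var(N)*E[X]^2
= 20*4470192 + 24*15427^2
= 89403840 + 5711815896
= 5.8012e+09


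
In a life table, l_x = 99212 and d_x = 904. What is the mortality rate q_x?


q_x = d_x / l_x
= 904 / 99212
= 0.0091


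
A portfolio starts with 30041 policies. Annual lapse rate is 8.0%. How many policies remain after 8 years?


remaining = initial * (1 - lapse)^years
= 30041 * (1 - 0.08)^8
= 30041 * 0.513219
= 15417.6082


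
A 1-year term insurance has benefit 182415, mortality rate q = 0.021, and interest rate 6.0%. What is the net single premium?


NSP = benefit * q * v
v = 1/(1+i) = 0.943396
NSP = 182415 * 0.021 * 0.943396
= 3613.8821


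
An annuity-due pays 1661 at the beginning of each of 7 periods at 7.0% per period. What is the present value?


PV_due = PMT * (1-(1+i)^(-n))/i * (1+i)
PV_immediate = 8951.6097
PV_due = 8951.6097 * 1.07
= 9578.2224


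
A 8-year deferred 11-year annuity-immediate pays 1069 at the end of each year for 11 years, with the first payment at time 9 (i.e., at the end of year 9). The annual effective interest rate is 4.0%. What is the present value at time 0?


PV at time 8 of the 11-year annuity-immediate:
a_n = 1069 * (1-(1+0.04)^(-11))/0.04 = 9364.9496
Discount back 8 years to time 0:
PV = 9364.9496 * (1+0.04)^(-8)
= 9364.9496 * 0.73069
= 6842.8769


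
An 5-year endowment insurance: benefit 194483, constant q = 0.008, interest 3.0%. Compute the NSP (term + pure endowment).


Term component = 7015.6322
Pure endowment = 5_p_x * v^5 * benefit = 0.960635 * 0.862609 * 194483 = 161158.7471
NSP = 168174.3793


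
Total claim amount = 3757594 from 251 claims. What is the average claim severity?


severity = total / number
= 3757594 / 251
= 14970.494


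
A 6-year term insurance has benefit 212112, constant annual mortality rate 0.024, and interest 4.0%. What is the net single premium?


NSP = benefit * sum_{k=0}^{n-1} k_p_x * q * v^(k+1)
With constant q=0.024, v=0.961538
Sum = 0.118829
NSP = 212112 * 0.118829
= 25205.035


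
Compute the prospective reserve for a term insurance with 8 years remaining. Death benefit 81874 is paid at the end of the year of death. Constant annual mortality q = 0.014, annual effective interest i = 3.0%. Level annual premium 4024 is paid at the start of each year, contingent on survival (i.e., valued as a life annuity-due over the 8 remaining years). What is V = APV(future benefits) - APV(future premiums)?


v = 1/(1+i) = 0.970874
APV(future benefits) per unit = sum_{k=0}^{7} k_p_x * q * v^(k+1) = 0.093797
APV(future benefits) = 81874 * 0.093797 = 7679.5605
Life annuity-due factor ä_{x:8} = sum_{k=0}^{7} k_p_x * v^k = 6.900802
APV(future premiums) = 4024 * 6.900802 = 27768.8258
V = 7679.5605 - 27768.8258
= -20089.2654


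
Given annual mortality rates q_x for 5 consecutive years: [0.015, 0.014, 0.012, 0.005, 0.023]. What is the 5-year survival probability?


p_k = 1 - q_k for each year
Survival = product of (1 - q_k)
= 0.985 * 0.986 * 0.988 * 0.995 * 0.977
= 0.9328


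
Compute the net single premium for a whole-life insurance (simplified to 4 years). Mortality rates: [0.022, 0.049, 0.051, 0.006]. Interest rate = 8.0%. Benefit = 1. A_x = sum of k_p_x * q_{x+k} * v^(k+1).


v = 0.925926
Year 0: k_p_x=1.0, q=0.022, term=0.02037
Year 1: k_p_x=0.978, q=0.049, term=0.041085
Year 2: k_p_x=0.930078, q=0.051, term=0.037655
Year 3: k_p_x=0.882644, q=0.006, term=0.003893
A_x = 0.103


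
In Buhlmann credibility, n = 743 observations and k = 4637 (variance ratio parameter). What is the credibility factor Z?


Z = n / (n + k)
= 743 / (743 + 4637)
= 743 / 5380
= 0.1381


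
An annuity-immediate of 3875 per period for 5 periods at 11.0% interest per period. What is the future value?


FV = PMT * ((1+i)^n - 1) / i
= 3875 * ((1.11)^5 - 1) / 0.11
= 3875 * (1.685058 - 1) / 0.11
= 24132.7305


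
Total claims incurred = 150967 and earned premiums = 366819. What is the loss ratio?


Loss ratio = claims / premiums
= 150967 / 366819
= 0.4116


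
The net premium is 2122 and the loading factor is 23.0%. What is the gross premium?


Gross = net * (1 + loading)
= 2122 * (1 + 0.23)
= 2122 * 1.23
= 2610.06


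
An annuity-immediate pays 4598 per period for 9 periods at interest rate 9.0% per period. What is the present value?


PV = PMT * (1 - (1+i)^(-n)) / i
= 4598 * (1 - (1+0.09)^(-9)) / 0.09
= 4598 * (1 - 0.460428) / 0.09
= 4598 * 5.995247
= 27566.1452


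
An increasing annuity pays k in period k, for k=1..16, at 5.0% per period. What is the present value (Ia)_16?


(Ia)_n = sum_{k=1}^{n} k * v^k, v = 1/(1+i)
v = 0.952381
Sum computed term by term:
(Ia)_16 = 80.9975


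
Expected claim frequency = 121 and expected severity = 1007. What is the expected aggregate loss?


E[S] = E[N] * E[X]
= 121 * 1007
= 121847


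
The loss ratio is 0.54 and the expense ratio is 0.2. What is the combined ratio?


Combined ratio = loss ratio + expense ratio
= 0.54 + 0.2
= 0.74


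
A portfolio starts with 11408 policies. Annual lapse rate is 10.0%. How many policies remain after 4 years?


remaining = initial * (1 - lapse)^years
= 11408 * (1 - 0.1)^4
= 11408 * 0.6561
= 7484.7888


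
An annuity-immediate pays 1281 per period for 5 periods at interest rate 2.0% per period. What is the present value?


PV = PMT * (1 - (1+i)^(-n)) / i
= 1281 * (1 - (1+0.02)^(-5)) / 0.02
= 1281 * (1 - 0.905731) / 0.02
= 1281 * 4.71346
= 6037.9416


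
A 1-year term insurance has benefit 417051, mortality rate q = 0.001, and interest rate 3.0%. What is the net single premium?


NSP = benefit * q * v
v = 1/(1+i) = 0.970874
NSP = 417051 * 0.001 * 0.970874
= 404.9039


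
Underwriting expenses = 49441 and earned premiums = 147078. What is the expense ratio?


Expense ratio = expenses / premiums
= 49441 / 147078
= 0.3362


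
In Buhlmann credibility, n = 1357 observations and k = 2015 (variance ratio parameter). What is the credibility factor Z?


Z = n / (n + k)
= 1357 / (1357 + 2015)
= 1357 / 3372
= 0.4024


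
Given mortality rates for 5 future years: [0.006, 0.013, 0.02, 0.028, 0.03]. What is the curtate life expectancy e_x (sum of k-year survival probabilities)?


e_x = sum_{k=1}^{n} k_p_x
k_p_x values:
  1_p_x = 0.994
  2_p_x = 0.981078
  3_p_x = 0.961456
  4_p_x = 0.934536
  5_p_x = 0.9065
e_x = 4.7776


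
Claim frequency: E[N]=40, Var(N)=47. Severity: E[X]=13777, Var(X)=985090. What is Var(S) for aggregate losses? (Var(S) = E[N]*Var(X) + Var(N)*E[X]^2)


Var(S) = E[N]*Var(X) + Var(N)*E[X]^2
= 40*985090 + 47*13777^2
= 39403600 + 8920869263
= 8.9603e+09


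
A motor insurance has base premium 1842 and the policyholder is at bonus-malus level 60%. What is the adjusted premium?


adjusted = base * BM_level / 100
= 1842 * 60 / 100
= 1842 * 0.6
= 1105.2


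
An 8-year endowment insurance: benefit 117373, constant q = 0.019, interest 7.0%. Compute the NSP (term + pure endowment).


Term component = 12548.4152
Pure endowment = 8_p_x * v^8 * benefit = 0.857733 * 0.582009 * 117373 = 58593.5812
NSP = 71141.9965


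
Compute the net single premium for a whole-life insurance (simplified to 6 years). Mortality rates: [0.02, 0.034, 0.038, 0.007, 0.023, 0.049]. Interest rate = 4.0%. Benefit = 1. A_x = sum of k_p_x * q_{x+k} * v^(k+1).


v = 0.961538
Year 0: k_p_x=1.0, q=0.02, term=0.019231
Year 1: k_p_x=0.98, q=0.034, term=0.030806
Year 2: k_p_x=0.94668, q=0.038, term=0.031981
Year 3: k_p_x=0.910706, q=0.007, term=0.005449
Year 4: k_p_x=0.904331, q=0.023, term=0.017096
Year 5: k_p_x=0.883532, q=0.049, term=0.034215
A_x = 0.1388


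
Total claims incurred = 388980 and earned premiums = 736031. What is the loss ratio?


Loss ratio = claims / premiums
= 388980 / 736031
= 0.5285


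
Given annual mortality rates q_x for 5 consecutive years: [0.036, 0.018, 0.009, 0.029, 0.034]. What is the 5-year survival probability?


p_k = 1 - q_k for each year
Survival = product of (1 - q_k)
= 0.964 * 0.982 * 0.991 * 0.971 * 0.966
= 0.88


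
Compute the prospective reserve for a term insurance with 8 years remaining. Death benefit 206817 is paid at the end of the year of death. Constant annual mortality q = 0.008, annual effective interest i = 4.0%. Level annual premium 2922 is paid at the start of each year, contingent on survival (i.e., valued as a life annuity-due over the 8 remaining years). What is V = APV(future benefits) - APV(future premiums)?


v = 1/(1+i) = 0.961538
APV(future benefits) per unit = sum_{k=0}^{7} k_p_x * q * v^(k+1) = 0.052464
APV(future benefits) = 206817 * 0.052464 = 10850.4924
Life annuity-due factor ä_{x:8} = sum_{k=0}^{7} k_p_x * v^k = 6.820348
APV(future premiums) = 2922 * 6.820348 = 19929.0582
V = 10850.4924 - 19929.0582
= -9078.5658


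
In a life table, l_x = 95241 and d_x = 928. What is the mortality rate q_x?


q_x = d_x / l_x
= 928 / 95241
= 0.0097


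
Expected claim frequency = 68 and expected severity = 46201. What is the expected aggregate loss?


E[S] = E[N] * E[X]
= 68 * 46201
= 3.1417e+06


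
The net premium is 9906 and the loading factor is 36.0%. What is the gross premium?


Gross = net * (1 + loading)
= 9906 * (1 + 0.36)
= 9906 * 1.36
= 13472.16


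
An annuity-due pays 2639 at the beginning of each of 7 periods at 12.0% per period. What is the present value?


PV_due = PMT * (1-(1+i)^(-n))/i * (1+i)
PV_immediate = 12043.7535
PV_due = 12043.7535 * 1.12
= 13489.0039


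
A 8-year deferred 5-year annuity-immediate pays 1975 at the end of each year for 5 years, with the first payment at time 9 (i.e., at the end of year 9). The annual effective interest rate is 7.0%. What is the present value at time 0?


PV at time 8 of the 5-year annuity-immediate:
a_n = 1975 * (1-(1+0.07)^(-5))/0.07 = 8097.8899
Discount back 8 years to time 0:
PV = 8097.8899 * (1+0.07)^(-8)
= 8097.8899 * 0.582009
= 4713.0457


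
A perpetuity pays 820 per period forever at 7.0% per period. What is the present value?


PV = PMT / i
= 820 / 0.07
= 11714.2857


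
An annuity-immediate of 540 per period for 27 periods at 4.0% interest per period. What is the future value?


FV = PMT * ((1+i)^n - 1) / i
= 540 * ((1.04)^27 - 1) / 0.04
= 540 * (2.883369 - 1) / 0.04
= 25425.4758


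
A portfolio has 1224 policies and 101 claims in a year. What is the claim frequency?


frequency = claims / policies
= 101 / 1224
= 0.0825


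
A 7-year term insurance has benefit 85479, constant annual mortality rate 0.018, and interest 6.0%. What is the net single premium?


NSP = benefit * sum_{k=0}^{n-1} k_p_x * q * v^(k+1)
With constant q=0.018, v=0.943396
Sum = 0.095619
NSP = 85479 * 0.095619
= 8173.404


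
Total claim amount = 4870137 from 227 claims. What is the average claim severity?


severity = total / number
= 4870137 / 227
= 21454.348


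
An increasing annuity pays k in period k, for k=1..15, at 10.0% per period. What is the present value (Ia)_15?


(Ia)_n = sum_{k=1}^{n} k * v^k, v = 1/(1+i)
v = 0.909091
Sum computed term by term:
(Ia)_15 = 47.7581


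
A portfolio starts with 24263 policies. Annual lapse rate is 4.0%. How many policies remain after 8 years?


remaining = initial * (1 - lapse)^years
= 24263 * (1 - 0.04)^8
= 24263 * 0.72139
= 17503.0754


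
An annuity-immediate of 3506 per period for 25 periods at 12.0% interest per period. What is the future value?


FV = PMT * ((1+i)^n - 1) / i
= 3506 * ((1.12)^25 - 1) / 0.12
= 3506 * (17.000064 - 1) / 0.12
= 467468.5484


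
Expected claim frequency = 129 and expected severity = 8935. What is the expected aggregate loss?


E[S] = E[N] * E[X]
= 129 * 8935
= 1.1526e+06


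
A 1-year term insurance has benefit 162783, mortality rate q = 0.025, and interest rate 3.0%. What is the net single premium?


NSP = benefit * q * v
v = 1/(1+i) = 0.970874
NSP = 162783 * 0.025 * 0.970874
= 3951.0437


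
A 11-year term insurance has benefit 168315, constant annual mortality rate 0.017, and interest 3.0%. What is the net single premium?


NSP = benefit * sum_{k=0}^{n-1} k_p_x * q * v^(k+1)
With constant q=0.017, v=0.970874
Sum = 0.145316
NSP = 168315 * 0.145316
= 24458.7893


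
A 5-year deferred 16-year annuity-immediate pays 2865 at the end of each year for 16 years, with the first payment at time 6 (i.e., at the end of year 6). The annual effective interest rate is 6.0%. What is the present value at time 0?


PV at time 5 of the 16-year annuity-immediate:
a_n = 2865 * (1-(1+0.06)^(-16))/0.06 = 28953.39
Discount back 5 years to time 0:
PV = 28953.39 * (1+0.06)^(-5)
= 28953.39 * 0.747258
= 21635.6573


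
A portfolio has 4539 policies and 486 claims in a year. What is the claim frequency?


frequency = claims / policies
= 486 / 4539
= 0.1071


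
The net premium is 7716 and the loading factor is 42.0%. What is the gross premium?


Gross = net * (1 + loading)
= 7716 * (1 + 0.42)
= 7716 * 1.42
= 10956.72


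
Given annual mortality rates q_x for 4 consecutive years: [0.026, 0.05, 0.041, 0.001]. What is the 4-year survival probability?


p_k = 1 - q_k for each year
Survival = product of (1 - q_k)
= 0.974 * 0.95 * 0.959 * 0.999
= 0.8865


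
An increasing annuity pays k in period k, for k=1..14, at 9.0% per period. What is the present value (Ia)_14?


(Ia)_n = sum_{k=1}^{n} k * v^k, v = 1/(1+i)
v = 0.917431
Sum computed term by term:
(Ia)_14 = 47.7495


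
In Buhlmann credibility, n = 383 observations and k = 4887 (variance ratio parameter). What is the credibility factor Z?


Z = n / (n + k)
= 383 / (383 + 4887)
= 383 / 5270
= 0.0727


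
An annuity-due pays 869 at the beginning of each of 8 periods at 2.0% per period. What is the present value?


PV_due = PMT * (1-(1+i)^(-n))/i * (1+i)
PV_immediate = 6365.8434
PV_due = 6365.8434 * 1.02
= 6493.1602


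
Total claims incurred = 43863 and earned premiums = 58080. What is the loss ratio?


Loss ratio = claims / premiums
= 43863 / 58080
= 0.7552


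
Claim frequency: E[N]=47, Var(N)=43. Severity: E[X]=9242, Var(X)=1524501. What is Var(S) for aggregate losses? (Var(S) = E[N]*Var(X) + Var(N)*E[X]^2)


Var(S) = E[N]*Var(X) + Var(N)*E[X]^2
= 47*1524501 + 43*9242^2
= 71651547 + 3672826252
= 3.7445e+09


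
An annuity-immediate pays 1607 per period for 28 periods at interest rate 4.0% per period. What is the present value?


PV = PMT * (1 - (1+i)^(-n)) / i
= 1607 * (1 - (1+0.04)^(-28)) / 0.04
= 1607 * (1 - 0.333477) / 0.04
= 1607 * 16.663063
= 26777.5426


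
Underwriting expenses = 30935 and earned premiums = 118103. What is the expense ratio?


Expense ratio = expenses / premiums
= 30935 / 118103
= 0.2619


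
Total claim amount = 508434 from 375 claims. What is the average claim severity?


severity = total / number
= 508434 / 375
= 1355.824


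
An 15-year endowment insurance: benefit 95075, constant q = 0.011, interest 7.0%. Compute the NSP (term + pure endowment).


Term component = 8947.1636
Pure endowment = 15_p_x * v^15 * benefit = 0.847119 * 0.362446 * 95075 = 29191.3408
NSP = 38138.5044


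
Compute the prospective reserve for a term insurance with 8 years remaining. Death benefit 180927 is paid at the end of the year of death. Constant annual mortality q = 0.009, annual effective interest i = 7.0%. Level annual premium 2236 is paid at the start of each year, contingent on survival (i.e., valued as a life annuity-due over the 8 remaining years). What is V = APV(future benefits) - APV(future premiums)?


v = 1/(1+i) = 0.934579
APV(future benefits) per unit = sum_{k=0}^{7} k_p_x * q * v^(k+1) = 0.052245
APV(future benefits) = 180927 * 0.052245 = 9452.6146
Life annuity-due factor ä_{x:8} = sum_{k=0}^{7} k_p_x * v^k = 6.211405
APV(future premiums) = 2236 * 6.211405 = 13888.7012
V = 9452.6146 - 13888.7012
= -4436.0867


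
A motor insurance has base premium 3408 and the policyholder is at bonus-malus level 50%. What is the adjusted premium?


adjusted = base * BM_level / 100
= 3408 * 50 / 100
= 3408 * 0.5
= 1704.0


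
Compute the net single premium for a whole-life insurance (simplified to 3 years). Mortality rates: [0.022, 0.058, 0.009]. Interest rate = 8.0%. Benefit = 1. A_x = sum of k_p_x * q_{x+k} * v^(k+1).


v = 0.925926
Year 0: k_p_x=1.0, q=0.022, term=0.02037
Year 1: k_p_x=0.978, q=0.058, term=0.048632
Year 2: k_p_x=0.921276, q=0.009, term=0.006582
A_x = 0.0756


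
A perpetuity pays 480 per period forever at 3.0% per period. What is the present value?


PV = PMT / i
= 480 / 0.03
= 16000.0


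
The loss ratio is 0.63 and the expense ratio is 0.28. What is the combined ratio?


Combined ratio = loss ratio + expense ratio
= 0.63 + 0.28
= 0.91


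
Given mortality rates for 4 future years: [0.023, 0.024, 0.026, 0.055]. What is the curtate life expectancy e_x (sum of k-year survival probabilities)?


e_x = sum_{k=1}^{n} k_p_x
k_p_x values:
  1_p_x = 0.977
  2_p_x = 0.953552
  3_p_x = 0.92876
  4_p_x = 0.877678
e_x = 3.737


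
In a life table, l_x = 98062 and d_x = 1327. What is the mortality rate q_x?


q_x = d_x / l_x
= 1327 / 98062
= 0.0135


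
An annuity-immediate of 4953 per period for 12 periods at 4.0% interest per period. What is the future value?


FV = PMT * ((1+i)^n - 1) / i
= 4953 * ((1.04)^12 - 1) / 0.04
= 4953 * (1.601032 - 1) / 0.04
= 74422.8145


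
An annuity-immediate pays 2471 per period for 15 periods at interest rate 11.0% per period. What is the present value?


PV = PMT * (1 - (1+i)^(-n)) / i
= 2471 * (1 - (1+0.11)^(-15)) / 0.11
= 2471 * (1 - 0.209004) / 0.11
= 2471 * 7.19087
= 17768.6387
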